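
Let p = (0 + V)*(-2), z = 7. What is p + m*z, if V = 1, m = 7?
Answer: 47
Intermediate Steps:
p = -2 (p = (0 + 1)*(-2) = 1*(-2) = -2)
p + m*z = -2 + 7*7 = -2 + 49 = 47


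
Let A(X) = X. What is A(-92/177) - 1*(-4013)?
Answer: 710209/177 ≈ 4012.5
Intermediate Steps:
A(-92/177) - 1*(-4013) = -92/177 - 1*(-4013) = -92*1/177 + 4013 = -92/177 + 4013 = 710209/177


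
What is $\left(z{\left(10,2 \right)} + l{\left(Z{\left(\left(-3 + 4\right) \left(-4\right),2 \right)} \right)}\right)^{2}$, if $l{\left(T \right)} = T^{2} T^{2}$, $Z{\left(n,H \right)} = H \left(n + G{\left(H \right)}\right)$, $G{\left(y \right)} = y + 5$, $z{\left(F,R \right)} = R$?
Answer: $1684804$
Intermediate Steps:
$G{\left(y \right)} = 5 + y$
$Z{\left(n,H \right)} = H \left(5 + H + n\right)$ ($Z{\left(n,H \right)} = H \left(n + \left(5 + H\right)\right) = H \left(5 + H + n\right)$)
$l{\left(T \right)} = T^{4}$
$\left(z{\left(10,2 \right)} + l{\left(Z{\left(\left(-3 + 4\right) \left(-4\right),2 \right)} \right)}\right)^{2} = \left(2 + \left(2 \left(5 + 2 + \left(-3 + 4\right) \left(-4\right)\right)\right)^{4}\right)^{2} = \left(2 + \left(2 \left(5 + 2 + 1 \left(-4\right)\right)\right)^{4}\right)^{2} = \left(2 + \left(2 \left(5 + 2 - 4\right)\right)^{4}\right)^{2} = \left(2 + \left(2 \cdot 3\right)^{4}\right)^{2} = \left(2 + 6^{4}\right)^{2} = \left(2 + 1296\right)^{2} = 1298^{2} = 1684804$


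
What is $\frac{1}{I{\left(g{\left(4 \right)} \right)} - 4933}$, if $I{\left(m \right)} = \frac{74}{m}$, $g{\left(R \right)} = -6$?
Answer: $- \frac{3}{14836} \approx -0.00020221$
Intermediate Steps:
$\frac{1}{I{\left(g{\left(4 \right)} \right)} - 4933} = \frac{1}{\frac{74}{-6} - 4933} = \frac{1}{74 \left(- \frac{1}{6}\right) - 4933} = \frac{1}{- \frac{37}{3} - 4933} = \frac{1}{- \frac{14836}{3}} = - \frac{3}{14836}$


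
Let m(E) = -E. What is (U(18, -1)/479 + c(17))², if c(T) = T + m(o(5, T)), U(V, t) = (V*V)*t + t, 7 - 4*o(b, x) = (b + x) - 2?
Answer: 1406175001/3671056 ≈ 383.04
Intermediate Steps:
o(b, x) = 9/4 - b/4 - x/4 (o(b, x) = 7/4 - ((b + x) - 2)/4 = 7/4 - (-2 + b + x)/4 = 7/4 + (½ - b/4 - x/4) = 9/4 - b/4 - x/4)
U(V, t) = t + t*V² (U(V, t) = V²*t + t = t*V² + t = t + t*V²)
c(T) = -1 + 5*T/4 (c(T) = T - (9/4 - ¼*5 - T/4) = T - (9/4 - 5/4 - T/4) = T - (1 - T/4) = T + (-1 + T/4) = -1 + 5*T/4)
(U(18, -1)/479 + c(17))² = (-(1 + 18²)/479 + (-1 + (5/4)*17))² = (-(1 + 324)*(1/479) + (-1 + 85/4))² = (-1*325*(1/479) + 81/4)² = (-325*1/479 + 81/4)² = (-325/479 + 81/4)² = (37499/1916)² = 1406175001/3671056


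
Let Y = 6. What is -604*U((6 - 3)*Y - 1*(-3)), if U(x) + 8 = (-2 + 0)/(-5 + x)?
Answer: 9815/2 ≈ 4907.5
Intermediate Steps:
U(x) = -8 - 2/(-5 + x) (U(x) = -8 + (-2 + 0)/(-5 + x) = -8 - 2/(-5 + x))
-604*U((6 - 3)*Y - 1*(-3)) = -1208*(19 - 4*((6 - 3)*6 - 1*(-3)))/(-5 + ((6 - 3)*6 - 1*(-3))) = -1208*(19 - 4*(3*6 + 3))/(-5 + (3*6 + 3)) = -1208*(19 - 4*(18 + 3))/(-5 + (18 + 3)) = -1208*(19 - 4*21)/(-5 + 21) = -1208*(19 - 84)/16 = -1208*(-65)/16 = -604*(-65/8) = 9815/2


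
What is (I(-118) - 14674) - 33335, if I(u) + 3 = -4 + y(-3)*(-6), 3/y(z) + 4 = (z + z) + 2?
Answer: -192055/4 ≈ -48014.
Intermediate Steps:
y(z) = 3/(-2 + 2*z) (y(z) = 3/(-4 + ((z + z) + 2)) = 3/(-4 + (2*z + 2)) = 3/(-4 + (2 + 2*z)) = 3/(-2 + 2*z))
I(u) = -19/4 (I(u) = -3 + (-4 + (3/(2*(-1 - 3)))*(-6)) = -3 + (-4 + ((3/2)/(-4))*(-6)) = -3 + (-4 + ((3/2)*(-¼))*(-6)) = -3 + (-4 - 3/8*(-6)) = -3 + (-4 + 9/4) = -3 - 7/4 = -19/4)
(I(-118) - 14674) - 33335 = (-19/4 - 14674) - 33335 = -58715/4 - 33335 = -192055/4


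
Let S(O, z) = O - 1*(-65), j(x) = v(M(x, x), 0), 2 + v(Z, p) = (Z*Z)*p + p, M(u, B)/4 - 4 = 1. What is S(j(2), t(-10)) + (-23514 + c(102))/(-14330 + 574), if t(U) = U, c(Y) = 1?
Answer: 890141/13756 ≈ 64.709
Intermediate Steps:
M(u, B) = 20 (M(u, B) = 16 + 4*1 = 16 + 4 = 20)
v(Z, p) = -2 + p + p*Z² (v(Z, p) = -2 + ((Z*Z)*p + p) = -2 + (Z²*p + p) = -2 + (p*Z² + p) = -2 + (p + p*Z²) = -2 + p + p*Z²)
j(x) = -2 (j(x) = -2 + 0 + 0*20² = -2 + 0 + 0*400 = -2 + 0 + 0 = -2)
S(O, z) = 65 + O (S(O, z) = O + 65 = 65 + O)
S(j(2), t(-10)) + (-23514 + c(102))/(-14330 + 574) = (65 - 2) + (-23514 + 1)/(-14330 + 574) = 63 - 23513/(-13756) = 63 - 23513*(-1/13756) = 63 + 23513/13756 = 890141/13756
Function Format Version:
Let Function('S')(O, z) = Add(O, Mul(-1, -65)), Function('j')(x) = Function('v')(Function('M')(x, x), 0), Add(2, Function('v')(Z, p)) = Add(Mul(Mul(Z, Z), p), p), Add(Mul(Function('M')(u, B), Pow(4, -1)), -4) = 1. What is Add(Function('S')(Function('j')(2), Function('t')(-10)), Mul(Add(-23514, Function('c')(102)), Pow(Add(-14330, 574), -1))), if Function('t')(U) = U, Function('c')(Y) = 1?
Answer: Rational(890141, 13756) ≈ 64.709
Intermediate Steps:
Function('M')(u, B) = 20 (Function('M')(u, B) = Add(16, Mul(4, 1)) = Add(16, 4) = 20)
Function('v')(Z, p) = Add(-2, p, Mul(p, Pow(Z, 2))) (Function('v')(Z, p) = Add(-2, Add(Mul(Mul(Z, Z), p), p)) = Add(-2, Add(Mul(Pow(Z, 2), p), p)) = Add(-2, Add(Mul(p, Pow(Z, 2)), p)) = Add(-2, Add(p, Mul(p, Pow(Z, 2)))) = Add(-2, p, Mul(p, Pow(Z, 2))))
Function('j')(x) = -2 (Function('j')(x) = Add(-2, 0, Mul(0, Pow(20, 2))) = Add(-2, 0, Mul(0, 400)) = Add(-2, 0, 0) = -2)
Function('S')(O, z) = Add(65, O) (Function('S')(O, z) = Add(O, 65) = Add(65, O))
Add(Function('S')(Function('j')(2), Function('t')(-10)), Mul(Add(-23514, Function('c')(102)), Pow(Add(-14330, 574), -1))) = Add(Add(65, -2), Mul(Add(-23514, 1), Pow(Add(-14330, 574), -1))) = Add(63, Mul(-23513, Pow(-13756, -1))) = Add(63, Mul(-23513, Rational(-1, 13756))) = Add(63, Rational(23513, 13756)) = Rational(890141, 13756)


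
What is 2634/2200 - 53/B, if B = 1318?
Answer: 838753/724900 ≈ 1.1571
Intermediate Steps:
2634/2200 - 53/B = 2634/2200 - 53/1318 = 2634*(1/2200) - 53*1/1318 = 1317/1100 - 53/1318 = 838753/724900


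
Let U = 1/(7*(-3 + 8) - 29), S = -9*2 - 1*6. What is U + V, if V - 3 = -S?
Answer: 163/6 ≈ 27.167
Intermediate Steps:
S = -24 (S = -18 - 6 = -24)
V = 27 (V = 3 - 1*(-24) = 3 + 24 = 27)
U = ⅙ (U = 1/(7*5 - 29) = 1/(35 - 29) = 1/6 = ⅙ ≈ 0.16667)
U + V = ⅙ + 27 = 163/6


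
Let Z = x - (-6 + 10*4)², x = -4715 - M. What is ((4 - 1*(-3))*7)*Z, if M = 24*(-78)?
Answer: -195951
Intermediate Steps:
M = -1872
x = -2843 (x = -4715 - 1*(-1872) = -4715 + 1872 = -2843)
Z = -3999 (Z = -2843 - (-6 + 10*4)² = -2843 - (-6 + 40)² = -2843 - 1*34² = -2843 - 1*1156 = -2843 - 1156 = -3999)
((4 - 1*(-3))*7)*Z = ((4 - 1*(-3))*7)*(-3999) = ((4 + 3)*7)*(-3999) = (7*7)*(-3999) = 49*(-3999) = -195951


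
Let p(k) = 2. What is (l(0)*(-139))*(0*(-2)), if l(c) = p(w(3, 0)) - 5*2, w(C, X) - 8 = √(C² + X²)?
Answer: 0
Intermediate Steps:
w(C, X) = 8 + √(C² + X²)
l(c) = -8 (l(c) = 2 - 5*2 = 2 - 10 = -8)
(l(0)*(-139))*(0*(-2)) = (-8*(-139))*(0*(-2)) = 1112*0 = 0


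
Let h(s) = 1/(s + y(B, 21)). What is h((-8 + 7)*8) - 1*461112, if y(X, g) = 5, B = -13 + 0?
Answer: -1383337/3 ≈ -4.6111e+5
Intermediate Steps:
B = -13
h(s) = 1/(5 + s) (h(s) = 1/(s + 5) = 1/(5 + s))
h((-8 + 7)*8) - 1*461112 = 1/(5 + (-8 + 7)*8) - 1*461112 = 1/(5 - 1*8) - 461112 = 1/(5 - 8) - 461112 = 1/(-3) - 461112 = -⅓ - 461112 = -1383337/3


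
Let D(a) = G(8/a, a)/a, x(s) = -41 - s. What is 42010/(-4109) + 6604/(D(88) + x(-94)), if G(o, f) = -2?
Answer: 156578782/1368297 ≈ 114.43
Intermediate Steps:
D(a) = -2/a
42010/(-4109) + 6604/(D(88) + x(-94)) = 42010/(-4109) + 6604/(-2/88 + (-41 - 1*(-94))) = 42010*(-1/4109) + 6604/(-2*1/88 + (-41 + 94)) = -42010/4109 + 6604/(-1/44 + 53) = -42010/4109 + 6604/(2331/44) = -42010/4109 + 6604*(44/2331) = -42010/4109 + 290576/2331 = 156578782/1368297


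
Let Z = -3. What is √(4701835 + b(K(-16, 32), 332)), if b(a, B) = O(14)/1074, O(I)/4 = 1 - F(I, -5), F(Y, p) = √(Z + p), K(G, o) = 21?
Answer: √(1355863458189 - 2148*I*√2)/537 ≈ 2168.4 - 2.4291e-6*I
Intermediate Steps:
F(Y, p) = √(-3 + p)
O(I) = 4 - 8*I*√2 (O(I) = 4*(1 - √(-3 - 5)) = 4*(1 - √(-8)) = 4*(1 - 2*I*√2) = 4 - 8*I*√2)
b(a, B) = 2/537 - 4*I*√2/537 (b(a, B) = (4 - 8*I*√2)/1074 = (4 - 8*I*√2)*(1/1074) = 2/537 - 4*I*√2/537)
√(4701835 + b(K(-16, 32), 332)) = √(4701835 + (2/537 - 4*I*√2/537)) = √(2524885397/537 - 4*I*√2/537)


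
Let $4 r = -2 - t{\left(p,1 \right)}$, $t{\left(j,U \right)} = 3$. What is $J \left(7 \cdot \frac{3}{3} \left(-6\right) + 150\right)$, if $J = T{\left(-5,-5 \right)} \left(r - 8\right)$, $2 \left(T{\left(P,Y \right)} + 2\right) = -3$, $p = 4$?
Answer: $\frac{6993}{2} \approx 3496.5$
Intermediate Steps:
$T{\left(P,Y \right)} = - \frac{7}{2}$ ($T{\left(P,Y \right)} = -2 + \frac{1}{2} \left(-3\right) = -2 - \frac{3}{2} = - \frac{7}{2}$)
$r = - \frac{5}{4}$ ($r = \frac{-2 - 3}{4} = \frac{1}{4} \left(-5\right) = - \frac{5}{4} \approx -1.25$)
$J = \frac{259}{8}$ ($J = - \frac{7 \left(- \frac{5}{4} - 8\right)}{2} = \left(- \frac{7}{2}\right) \left(- \frac{37}{4}\right) = \frac{259}{8} \approx 32.375$)
$J \left(7 \cdot \frac{3}{3} \left(-6\right) + 150\right) = \frac{259 \left(7 \cdot \frac{3}{3} \left(-6\right) + 150\right)}{8} = \frac{259 \left(7 \cdot 3 \cdot \frac{1}{3} \left(-6\right) + 150\right)}{8} = \frac{259 \left(7 \cdot 1 \left(-6\right) + 150\right)}{8} = \frac{259 \left(7 \left(-6\right) + 150\right)}{8} = \frac{259 \left(-42 + 150\right)}{8} = \frac{259}{8} \cdot 108 = \frac{6993}{2}$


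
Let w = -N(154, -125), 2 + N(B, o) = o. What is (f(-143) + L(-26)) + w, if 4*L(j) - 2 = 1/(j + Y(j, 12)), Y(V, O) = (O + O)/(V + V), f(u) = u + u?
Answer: -218109/1376 ≈ -158.51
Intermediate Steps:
f(u) = 2*u
N(B, o) = -2 + o
Y(V, O) = O/V (Y(V, O) = (2*O)/((2*V)) = (2*O)*(1/(2*V)) = O/V)
L(j) = ½ + 1/(4*(j + 12/j))
w = 127 (w = -(-2 - 125) = -1*(-127) = 127)
(f(-143) + L(-26)) + w = (2*(-143) + (24 - 26*(1 + 2*(-26)))/(4*(12 + (-26)²))) + 127 = (-286 + (24 - 26*(1 - 52))/(4*(12 + 676))) + 127 = (-286 + (¼)*(24 - 26*(-51))/688) + 127 = (-286 + (¼)*(1/688)*(24 + 1326)) + 127 = (-286 + (¼)*(1/688)*1350) + 127 = (-286 + 675/1376) + 127 = -392861/1376 + 127 = -218109/1376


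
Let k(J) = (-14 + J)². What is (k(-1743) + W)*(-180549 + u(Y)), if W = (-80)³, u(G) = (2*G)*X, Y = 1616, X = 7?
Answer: -406664613325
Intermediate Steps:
u(G) = 14*G (u(G) = (2*G)*7 = 14*G)
W = -512000
(k(-1743) + W)*(-180549 + u(Y)) = ((-14 - 1743)² - 512000)*(-180549 + 14*1616) = ((-1757)² - 512000)*(-180549 + 22624) = (3087049 - 512000)*(-157925) = 2575049*(-157925) = -406664613325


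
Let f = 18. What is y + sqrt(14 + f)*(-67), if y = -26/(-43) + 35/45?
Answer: 535/387 - 268*sqrt(2) ≈ -377.63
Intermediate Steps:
y = 535/387 (y = -26*(-1/43) + 35*(1/45) = 26/43 + 7/9 = 535/387 ≈ 1.3824)
y + sqrt(14 + f)*(-67) = 535/387 + sqrt(14 + 18)*(-67) = 535/387 + sqrt(32)*(-67) = 535/387 + (4*sqrt(2))*(-67) = 535/387 - 268*sqrt(2)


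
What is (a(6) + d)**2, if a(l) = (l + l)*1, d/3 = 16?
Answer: 3600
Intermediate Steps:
d = 48 (d = 3*16 = 48)
a(l) = 2*l (a(l) = (2*l)*1 = 2*l)
(a(6) + d)**2 = (2*6 + 48)**2 = (12 + 48)**2 = 60**2 = 3600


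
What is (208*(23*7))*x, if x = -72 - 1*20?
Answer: -3080896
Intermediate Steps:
x = -92 (x = -72 - 20 = -92)
(208*(23*7))*x = (208*(23*7))*(-92) = (208*161)*(-92) = 33488*(-92) = -3080896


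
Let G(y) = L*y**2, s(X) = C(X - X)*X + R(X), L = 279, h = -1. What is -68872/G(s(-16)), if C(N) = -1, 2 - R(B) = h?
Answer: -68872/100719 ≈ -0.68380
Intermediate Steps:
R(B) = 3 (R(B) = 2 - 1*(-1) = 2 + 1 = 3)
s(X) = 3 - X (s(X) = -X + 3 = 3 - X)
G(y) = 279*y**2
-68872/G(s(-16)) = -68872*1/(279*(3 - 1*(-16))**2) = -68872*1/(279*(3 + 16)**2) = -68872/(279*19**2) = -68872/(279*361) = -68872/100719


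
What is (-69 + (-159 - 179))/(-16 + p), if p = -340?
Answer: 407/356 ≈ 1.1433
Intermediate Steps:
(-69 + (-159 - 179))/(-16 + p) = (-69 + (-159 - 179))/(-16 - 340) = (-69 - 338)/(-356) = -407*(-1/356) = 407/356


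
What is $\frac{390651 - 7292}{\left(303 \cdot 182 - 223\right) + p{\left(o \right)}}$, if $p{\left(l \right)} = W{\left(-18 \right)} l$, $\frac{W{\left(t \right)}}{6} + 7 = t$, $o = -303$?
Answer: $\frac{383359}{100373} \approx 3.8193$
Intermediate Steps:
$W{\left(t \right)} = -42 + 6 t$
$p{\left(l \right)} = - 150 l$ ($p{\left(l \right)} = \left(-42 + 6 \left(-18\right)\right) l = \left(-42 - 108\right) l = - 150 l$)
$\frac{390651 - 7292}{\left(303 \cdot 182 - 223\right) + p{\left(o \right)}} = \frac{390651 - 7292}{\left(303 \cdot 182 - 223\right) - -45450} = \frac{383359}{\left(55146 - 223\right) + 45450} = \frac{383359}{54923 + 45450} = \frac{383359}{100373}$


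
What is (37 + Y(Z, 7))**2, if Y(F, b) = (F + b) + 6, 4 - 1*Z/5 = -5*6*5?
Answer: 672400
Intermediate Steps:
Z = 770 (Z = 20 - 5*(-5*6)*5 = 20 - (-150)*5 = 20 - 5*(-150) = 20 + 750 = 770)
Y(F, b) = 6 + F + b
(37 + Y(Z, 7))**2 = (37 + (6 + 770 + 7))**2 = (37 + 783)**2 = 820**2 = 672400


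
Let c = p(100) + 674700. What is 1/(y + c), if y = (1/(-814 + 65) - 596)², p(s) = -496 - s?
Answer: 561001/577450442129 ≈ 9.7151e-7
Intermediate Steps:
c = 674104 (c = (-496 - 1*100) + 674700 = (-496 - 100) + 674700 = -596 + 674700 = 674104)
y = 199277424025/561001 (y = (1/(-749) - 596)² = (-1/749 - 596)² = (-446405/749)² = 199277424025/561001 ≈ 3.5522e+5)
1/(y + c) = 1/(199277424025/561001 + 674104) = 1/(577450442129/561001) = 561001/577450442129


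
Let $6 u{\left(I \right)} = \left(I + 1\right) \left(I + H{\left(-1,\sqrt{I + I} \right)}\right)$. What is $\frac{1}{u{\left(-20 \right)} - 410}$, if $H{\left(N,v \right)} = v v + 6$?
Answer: $- \frac{1}{239} \approx -0.0041841$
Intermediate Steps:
$H{\left(N,v \right)} = 6 + v^{2}$ ($H{\left(N,v \right)} = v^{2} + 6 = 6 + v^{2}$)
$u{\left(I \right)} = \frac{\left(1 + I\right) \left(6 + 3 I\right)}{6}$ ($u{\left(I \right)} = \frac{\left(I + 1\right) \left(I + \left(6 + \left(\sqrt{I + I}\right)^{2}\right)\right)}{6} = \frac{\left(1 + I\right) \left(I + \left(6 + \left(\sqrt{2 I}\right)^{2}\right)\right)}{6} = \frac{\left(1 + I\right) \left(I + \left(6 + \left(\sqrt{2} \sqrt{I}\right)^{2}\right)\right)}{6} = \frac{\left(1 + I\right) \left(I + \left(6 + 2 I\right)\right)}{6} = \frac{\left(1 + I\right) \left(6 + 3 I\right)}{6}$)
$\frac{1}{u{\left(-20 \right)} - 410} = \frac{1}{\left(1 + \frac{\left(-20\right)^{2}}{2} + \frac{3}{2} \left(-20\right)\right) - 410} = \frac{1}{\left(1 + \frac{1}{2} \cdot 400 - 30\right) - 410} = \frac{1}{\left(1 + 200 - 30\right) - 410} = \frac{1}{171 - 410} = \frac{1}{-239} = - \frac{1}{239}$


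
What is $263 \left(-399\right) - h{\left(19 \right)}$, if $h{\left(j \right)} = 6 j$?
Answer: $-105051$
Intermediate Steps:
$263 \left(-399\right) - h{\left(19 \right)} = 263 \left(-399\right) - 6 \cdot 19 = -104937 - 114 = -105051$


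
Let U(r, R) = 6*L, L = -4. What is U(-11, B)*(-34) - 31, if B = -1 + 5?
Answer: 785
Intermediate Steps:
B = 4
U(r, R) = -24 (U(r, R) = 6*(-4) = -24)
U(-11, B)*(-34) - 31 = -24*(-34) - 31 = 816 - 31 = 785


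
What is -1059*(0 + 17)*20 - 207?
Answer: -360267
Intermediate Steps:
-1059*(0 + 17)*20 - 207 = -18003*20 - 207 = -1059*340 - 207 = -360060 - 207 = -360267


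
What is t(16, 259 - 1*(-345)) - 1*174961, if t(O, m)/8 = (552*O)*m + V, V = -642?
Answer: 42496127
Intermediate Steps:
t(O, m) = -5136 + 4416*O*m (t(O, m) = 8*((552*O)*m - 642) = 8*(552*O*m - 642) = 8*(-642 + 552*O*m) = -5136 + 4416*O*m)
t(16, 259 - 1*(-345)) - 1*174961 = (-5136 + 4416*16*(259 - 1*(-345))) - 1*174961 = (-5136 + 4416*16*(259 + 345)) - 174961 = (-5136 + 4416*16*604) - 174961 = (-5136 + 42676224) - 174961 = 42671088 - 174961 = 42496127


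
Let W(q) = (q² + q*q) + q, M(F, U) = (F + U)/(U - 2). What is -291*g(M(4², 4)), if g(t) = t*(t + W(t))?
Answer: -640200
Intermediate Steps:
M(F, U) = (F + U)/(-2 + U)
W(q) = q + 2*q² (W(q) = (q² + q²) + q = 2*q² + q = q + 2*q²)
g(t) = t*(t + t*(1 + 2*t))
-291*g(M(4², 4)) = -582*((4² + 4)/(-2 + 4))²*(1 + (4² + 4)/(-2 + 4)) = -582*((16 + 4)/2)²*(1 + (16 + 4)/2) = -582*((½)*20)²*(1 + (½)*20) = -582*10²*(1 + 10) = -582*100*11 = -291*2200 = -640200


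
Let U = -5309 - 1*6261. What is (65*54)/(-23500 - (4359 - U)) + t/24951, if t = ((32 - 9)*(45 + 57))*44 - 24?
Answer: 11343290/2802829 ≈ 4.0471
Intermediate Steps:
U = -11570 (U = -5309 - 6261 = -11570)
t = 103200 (t = (23*102)*44 - 24 = 2346*44 - 24 = 103224 - 24 = 103200)
(65*54)/(-23500 - (4359 - U)) + t/24951 = (65*54)/(-23500 - (4359 - 1*(-11570))) + 103200/24951 = 3510/(-23500 - (4359 + 11570)) + 103200*(1/24951) = 3510/(-23500 - 1*15929) + 34400/8317 = 3510/(-23500 - 15929) + 34400/8317 = 3510/(-39429) + 34400/8317 = 3510*(-1/39429) + 34400/8317 = -30/337 + 34400/8317 = 11343290/2802829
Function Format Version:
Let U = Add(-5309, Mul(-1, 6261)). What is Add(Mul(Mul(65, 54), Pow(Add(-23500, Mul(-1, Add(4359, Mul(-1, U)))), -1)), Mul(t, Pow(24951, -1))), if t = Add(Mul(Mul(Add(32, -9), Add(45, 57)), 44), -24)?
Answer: Rational(11343290, 2802829) ≈ 4.0471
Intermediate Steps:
U = -11570 (U = Add(-5309, -6261) = -11570)
t = 103200 (t = Add(Mul(Mul(23, 102), 44), -24) = Add(Mul(2346, 44), -24) = Add(103224, -24) = 103200)
Add(Mul(Mul(65, 54), Pow(Add(-23500, Mul(-1, Add(4359, Mul(-1, U)))), -1)), Mul(t, Pow(24951, -1))) = Add(Mul(Mul(65, 54), Pow(Add(-23500, Mul(-1, Add(4359, Mul(-1, -11570)))), -1)), Mul(103200, Pow(24951, -1))) = Add(Mul(3510, Pow(Add(-23500, Mul(-1, Add(4359, 11570))), -1)), Mul(103200, Rational(1, 24951))) = Add(Mul(3510, Pow(Add(-23500, Mul(-1, 15929)), -1)), Rational(34400, 8317)) = Add(Mul(3510, Pow(Add(-23500, -15929), -1)), Rational(34400, 8317)) = Add(Mul(3510, Pow(-39429, -1)), Rational(34400, 8317)) = Add(Mul(3510, Rational(-1, 39429)), Rational(34400, 8317)) = Add(Rational(-30, 337), Rational(34400, 8317)) = Rational(11343290, 2802829)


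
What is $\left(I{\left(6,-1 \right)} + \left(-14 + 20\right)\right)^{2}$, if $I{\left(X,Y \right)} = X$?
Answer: $144$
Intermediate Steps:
$\left(I{\left(6,-1 \right)} + \left(-14 + 20\right)\right)^{2} = \left(6 + \left(-14 + 20\right)\right)^{2} = \left(6 + 6\right)^{2} = 12^{2} = 144$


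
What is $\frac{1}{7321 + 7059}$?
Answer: $\frac{1}{14380} \approx 6.9541 \cdot 10^{-5}$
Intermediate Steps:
$\frac{1}{7321 + 7059} = \frac{1}{14380}$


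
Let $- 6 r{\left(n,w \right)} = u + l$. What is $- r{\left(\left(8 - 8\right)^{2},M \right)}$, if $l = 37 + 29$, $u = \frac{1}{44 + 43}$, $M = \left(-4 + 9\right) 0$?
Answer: $\frac{5743}{522} \approx 11.002$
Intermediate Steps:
$M = 0$ ($M = 5 \cdot 0 = 0$)
$u = \frac{1}{87} \approx 0.011494$
$l = 66$
$r{\left(n,w \right)} = - \frac{5743}{522}$ ($r{\left(n,w \right)} = - \frac{\frac{1}{87} + 66}{6} = \left(- \frac{1}{6}\right) \frac{5743}{87} = - \frac{5743}{522}$)
$- r{\left(\left(8 - 8\right)^{2},M \right)} = \left(-1\right) \left(- \frac{5743}{522}\right) = \frac{5743}{522}$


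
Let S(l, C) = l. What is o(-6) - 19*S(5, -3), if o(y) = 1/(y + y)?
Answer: -1141/12 ≈ -95.083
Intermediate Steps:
o(y) = 1/(2*y)
o(-6) - 19*S(5, -3) = (½)/(-6) - 19*5 = (½)*(-⅙) - 95 = -1/12 - 95 = -1141/12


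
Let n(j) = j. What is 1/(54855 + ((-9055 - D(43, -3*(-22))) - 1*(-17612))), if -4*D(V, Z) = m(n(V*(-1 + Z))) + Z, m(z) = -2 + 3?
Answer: 4/253715 ≈ 1.5766e-5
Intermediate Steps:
m(z) = 1
D(V, Z) = -1/4 - Z/4 (D(V, Z) = -(1 + Z)/4 = -1/4 - Z/4)
1/(54855 + ((-9055 - D(43, -3*(-22))) - 1*(-17612))) = 1/(54855 + ((-9055 - (-1/4 - (-3)*(-22)/4)) - 1*(-17612))) = 1/(54855 + ((-9055 - (-1/4 - 1/4*66)) + 17612)) = 1/(54855 + ((-9055 - (-1/4 - 33/2)) + 17612)) = 1/(54855 + ((-9055 - 1*(-67/4)) + 17612)) = 1/(54855 + ((-9055 + 67/4) + 17612)) = 1/(54855 + (-36153/4 + 17612)) = 1/(54855 + 34295/4) = 1/(253715/4) = 4/253715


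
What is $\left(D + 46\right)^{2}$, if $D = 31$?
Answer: $5929$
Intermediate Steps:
$\left(D + 46\right)^{2} = \left(31 + 46\right)^{2} = 77^{2} = 5929$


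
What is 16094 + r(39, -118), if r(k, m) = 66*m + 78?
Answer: 8384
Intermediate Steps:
r(k, m) = 78 + 66*m
16094 + r(39, -118) = 16094 + (78 + 66*(-118)) = 16094 + (78 - 7788) = 16094 - 7710 = 8384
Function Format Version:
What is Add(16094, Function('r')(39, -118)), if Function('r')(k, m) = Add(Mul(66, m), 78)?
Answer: 8384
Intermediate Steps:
Function('r')(k, m) = Add(78, Mul(66, m))
Add(16094, Function('r')(39, -118)) = Add(16094, Add(78, Mul(66, -118))) = Add(16094, Add(78, -7788)) = Add(16094, -7710) = 8384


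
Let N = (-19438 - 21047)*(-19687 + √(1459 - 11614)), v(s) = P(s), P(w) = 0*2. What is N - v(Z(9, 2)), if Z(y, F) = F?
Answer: 797028195 - 40485*I*√10155 ≈ 7.9703e+8 - 4.0798e+6*I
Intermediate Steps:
P(w) = 0
v(s) = 0
N = 797028195 - 40485*I*√10155 (N = -40485*(-19687 + √(-10155)) = -40485*(-19687 + I*√10155) = 797028195 - 40485*I*√10155 ≈ 7.9703e+8 - 4.0798e+6*I)
N - v(Z(9, 2)) = (797028195 - 40485*I*√10155) - 1*0 = (797028195 - 40485*I*√10155) + 0 = 797028195 - 40485*I*√10155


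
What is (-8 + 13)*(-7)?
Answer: -35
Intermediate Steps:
(-8 + 13)*(-7) = 5*(-7) = -35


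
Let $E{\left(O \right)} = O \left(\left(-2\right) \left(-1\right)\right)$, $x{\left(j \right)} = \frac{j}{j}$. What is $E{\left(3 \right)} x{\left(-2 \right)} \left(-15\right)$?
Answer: $-90$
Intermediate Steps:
$x{\left(j \right)} = 1$
$E{\left(O \right)} = 2 O$ ($E{\left(O \right)} = O 2 = 2 O$)
$E{\left(3 \right)} x{\left(-2 \right)} \left(-15\right) = 2 \cdot 3 \cdot 1 \left(-15\right) = 6 \cdot 1 \left(-15\right) = 6 \left(-15\right) = -90$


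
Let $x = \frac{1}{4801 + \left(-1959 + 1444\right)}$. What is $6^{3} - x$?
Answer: $\frac{925775}{4286} \approx 216.0$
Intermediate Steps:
$x = \frac{1}{4286}$ ($x = \frac{1}{4801 - 515} = \frac{1}{4286} \approx 0.00023332$)
$6^{3} - x = 6^{3} - \frac{1}{4286} = 216 - \frac{1}{4286} = \frac{925775}{4286}$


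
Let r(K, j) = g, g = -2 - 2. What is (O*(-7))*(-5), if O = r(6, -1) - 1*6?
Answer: -350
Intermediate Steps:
g = -4
r(K, j) = -4
O = -10 (O = -4 - 1*6 = -4 - 6 = -10)
(O*(-7))*(-5) = -10*(-7)*(-5) = 70*(-5) = -350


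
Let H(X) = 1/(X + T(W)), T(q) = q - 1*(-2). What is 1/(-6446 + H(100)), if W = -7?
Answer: -95/612369 ≈ -0.00015514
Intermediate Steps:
T(q) = 2 + q (T(q) = q + 2 = 2 + q)
H(X) = 1/(-5 + X) (H(X) = 1/(X + (2 - 7)) = 1/(X - 5) = 1/(-5 + X))
1/(-6446 + H(100)) = 1/(-6446 + 1/(-5 + 100)) = 1/(-6446 + 1/95) = 1/(-612369/95) = -95/612369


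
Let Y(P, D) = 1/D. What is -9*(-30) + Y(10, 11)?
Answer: 2971/11 ≈ 270.09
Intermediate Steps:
-9*(-30) + Y(10, 11) = -9*(-30) + 1/11 = 270 + 1/11 = 2971/11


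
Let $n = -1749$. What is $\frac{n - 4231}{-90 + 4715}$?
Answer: $- \frac{1196}{925} \approx -1.293$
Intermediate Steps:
$\frac{n - 4231}{-90 + 4715} = \frac{-1749 - 4231}{-90 + 4715} = - \frac{5980}{4625} = \left(-5980\right) \frac{1}{4625} = - \frac{1196}{925}$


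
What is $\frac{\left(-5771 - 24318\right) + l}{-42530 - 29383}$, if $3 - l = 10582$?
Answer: $\frac{13556}{23971} \approx 0.56552$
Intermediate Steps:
$l = -10579$ ($l = 3 - 10582 = -10579$)
$\frac{\left(-5771 - 24318\right) + l}{-42530 - 29383} = \frac{\left(-5771 - 24318\right) - 10579}{-42530 - 29383} = \frac{\left(-5771 - 24318\right) - 10579}{-71913} = \left(-30089 - 10579\right) \left(- \frac{1}{71913}\right) = \left(-40668\right) \left(- \frac{1}{71913}\right) = \frac{13556}{23971}$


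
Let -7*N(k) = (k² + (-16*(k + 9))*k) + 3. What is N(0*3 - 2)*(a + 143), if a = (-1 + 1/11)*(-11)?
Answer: -5049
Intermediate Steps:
N(k) = -3/7 - k²/7 - k*(-144 - 16*k)/7 (N(k) = -((k² + (-16*(k + 9))*k) + 3)/7 = -((k² + (-16*(9 + k))*k) + 3)/7 = -((k² + (-144 - 16*k)*k) + 3)/7 = -((k² + k*(-144 - 16*k)) + 3)/7 = -(3 + k² + k*(-144 - 16*k))/7 = -3/7 - k²/7 - k*(-144 - 16*k)/7)
a = 10 (a = (-1 + 1/11)*(-11) = -10/11*(-11) = 10)
N(0*3 - 2)*(a + 143) = (-3/7 + 15*(0*3 - 2)²/7 + 144*(0*3 - 2)/7)*(10 + 143) = (-3/7 + 15*(0 - 2)²/7 + 144*(0 - 2)/7)*153 = (-3/7 + (15/7)*(-2)² + (144/7)*(-2))*153 = (-3/7 + (15/7)*4 - 288/7)*153 = (-3/7 + 60/7 - 288/7)*153 = -33*153 = -5049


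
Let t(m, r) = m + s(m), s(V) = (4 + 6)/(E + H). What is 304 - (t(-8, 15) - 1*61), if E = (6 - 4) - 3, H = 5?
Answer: 741/2 ≈ 370.50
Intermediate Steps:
E = -1 (E = 2 - 3 = -1)
s(V) = 5/2 (s(V) = (4 + 6)/(-1 + 5) = 10/4 = 10*(1/4) = 5/2)
t(m, r) = 5/2 + m (t(m, r) = m + 5/2 = 5/2 + m)
304 - (t(-8, 15) - 1*61) = 304 - ((5/2 - 8) - 1*61) = 304 - (-11/2 - 61) = 304 - 1*(-133/2) = 304 + 133/2 = 741/2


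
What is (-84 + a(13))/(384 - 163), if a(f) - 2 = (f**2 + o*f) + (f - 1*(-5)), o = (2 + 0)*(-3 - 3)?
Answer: -3/13 ≈ -0.23077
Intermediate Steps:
o = -12 (o = 2*(-6) = -12)
a(f) = 7 + f**2 - 11*f (a(f) = 2 + ((f**2 - 12*f) + (f - 1*(-5))) = 2 + ((f**2 - 12*f) + (f + 5)) = 2 + ((f**2 - 12*f) + (5 + f)) = 2 + (5 + f**2 - 11*f) = 7 + f**2 - 11*f)
(-84 + a(13))/(384 - 163) = (-84 + (7 + 13**2 - 11*13))/(384 - 163) = (-84 + (7 + 169 - 143))/221 = (-84 + 33)*(1/221) = -51*1/221 = -3/13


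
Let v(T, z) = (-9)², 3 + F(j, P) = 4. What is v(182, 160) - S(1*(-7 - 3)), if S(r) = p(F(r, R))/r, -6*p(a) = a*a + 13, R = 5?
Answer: 2423/30 ≈ 80.767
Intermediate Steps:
F(j, P) = 1 (F(j, P) = -3 + 4 = 1)
v(T, z) = 81
p(a) = -13/6 - a²/6 (p(a) = -(a*a + 13)/6 = -(a² + 13)/6 = -(13 + a²)/6 = -13/6 - a²/6)
S(r) = -7/(3*r) (S(r) = (-13/6 - ⅙*1²)/r = (-13/6 - ⅙*1)/r = (-13/6 - ⅙)/r = -7/(3*r))
v(182, 160) - S(1*(-7 - 3)) = 81 - (-7)/(3*(1*(-7 - 3))) = 81 - (-7)/(3*(1*(-10))) = 81 - (-7)/(3*(-10)) = 81 - (-7)*(-1)/(3*10) = 81 - 1*7/30 = 81 - 7/30 = 2423/30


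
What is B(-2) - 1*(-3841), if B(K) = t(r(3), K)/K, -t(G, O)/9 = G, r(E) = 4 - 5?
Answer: 7673/2 ≈ 3836.5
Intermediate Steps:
r(E) = -1
t(G, O) = -9*G
B(K) = 9/K (B(K) = (-9*(-1))/K = 9/K)
B(-2) - 1*(-3841) = 9/(-2) - 1*(-3841) = 9*(-½) + 3841 = -9/2 + 3841 = 7673/2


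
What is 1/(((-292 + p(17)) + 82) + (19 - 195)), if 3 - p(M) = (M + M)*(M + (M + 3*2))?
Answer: -1/1743 ≈ -0.00057372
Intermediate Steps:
p(M) = 3 - 2*M*(6 + 2*M) (p(M) = 3 - (M + M)*(M + (M + 3*2)) = 3 - 2*M*(M + (M + 6)) = 3 - 2*M*(M + (6 + M)) = 3 - 2*M*(6 + 2*M))
1/(((-292 + p(17)) + 82) + (19 - 195)) = 1/(((-292 + (3 - 12*17 - 4*17**2)) + 82) + (19 - 195)) = 1/(((-292 + (3 - 204 - 4*289)) + 82) - 176) = 1/(((-292 + (3 - 204 - 1156)) + 82) - 176) = 1/(((-292 - 1357) + 82) - 176) = 1/((-1649 + 82) - 176) = 1/(-1567 - 176) = 1/(-1743) = -1/1743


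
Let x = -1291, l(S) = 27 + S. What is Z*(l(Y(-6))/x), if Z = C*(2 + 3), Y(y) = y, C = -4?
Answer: 420/1291 ≈ 0.32533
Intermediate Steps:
Z = -20 (Z = -4*(2 + 3) = -4*5 = -20)
Z*(l(Y(-6))/x) = -20*(27 - 6)/(-1291) = -420*(-1)/1291 = -20*(-21/1291) = 420/1291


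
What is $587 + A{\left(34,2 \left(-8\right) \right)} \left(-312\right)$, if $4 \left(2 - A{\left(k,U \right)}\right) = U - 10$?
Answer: $-2065$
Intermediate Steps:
$A{\left(k,U \right)} = \frac{9}{2} - \frac{U}{4}$ ($A{\left(k,U \right)} = 2 - \frac{U - 10}{4} = 2 - \frac{-10 + U}{4} = 2 - \left(- \frac{5}{2} + \frac{U}{4}\right) = \frac{9}{2} - \frac{U}{4}$)
$587 + A{\left(34,2 \left(-8\right) \right)} \left(-312\right) = 587 + \left(\frac{9}{2} - \frac{2 \left(-8\right)}{4}\right) \left(-312\right) = 587 + \left(\frac{9}{2} - -4\right) \left(-312\right) = 587 + \left(\frac{9}{2} + 4\right) \left(-312\right) = 587 + \frac{17}{2} \left(-312\right) = 587 - 2652 = -2065$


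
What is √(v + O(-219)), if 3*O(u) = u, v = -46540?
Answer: I*√46613 ≈ 215.9*I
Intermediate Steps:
O(u) = u/3
√(v + O(-219)) = √(-46540 + (⅓)*(-219)) = √(-46540 - 73) = √(-46613) = I*√46613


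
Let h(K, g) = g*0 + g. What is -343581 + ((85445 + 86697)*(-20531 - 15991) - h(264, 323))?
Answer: -6287314028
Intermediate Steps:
h(K, g) = g (h(K, g) = 0 + g = g)
-343581 + ((85445 + 86697)*(-20531 - 15991) - h(264, 323)) = -343581 + ((85445 + 86697)*(-20531 - 15991) - 1*323) = -343581 + (172142*(-36522) - 323) = -343581 + (-6286970124 - 323) = -343581 - 6286970447 = -6287314028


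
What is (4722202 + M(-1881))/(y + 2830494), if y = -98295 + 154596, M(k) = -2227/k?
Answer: 8882464189/5430061395 ≈ 1.6358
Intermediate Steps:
y = 56301
(4722202 + M(-1881))/(y + 2830494) = (4722202 - 2227/(-1881))/(56301 + 2830494) = (4722202 - 2227*(-1/1881))/2886795 = (4722202 + 2227/1881)*(1/2886795) = (8882464189/1881)*(1/2886795) = 8882464189/5430061395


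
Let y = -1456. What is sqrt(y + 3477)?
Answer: sqrt(2021) ≈ 44.956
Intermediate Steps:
sqrt(y + 3477) = sqrt(-1456 + 3477) = sqrt(2021)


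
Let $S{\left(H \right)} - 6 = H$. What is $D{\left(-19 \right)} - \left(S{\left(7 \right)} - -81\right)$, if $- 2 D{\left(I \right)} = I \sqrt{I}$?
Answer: $-94 + \frac{19 i \sqrt{19}}{2} \approx -94.0 + 41.41 i$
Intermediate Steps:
$S{\left(H \right)} = 6 + H$
$D{\left(I \right)} = - \frac{I^{\frac{3}{2}}}{2}$ ($D{\left(I \right)} = - \frac{I \sqrt{I}}{2} = - \frac{I^{\frac{3}{2}}}{2}$)
$D{\left(-19 \right)} - \left(S{\left(7 \right)} - -81\right) = - \frac{\left(-19\right)^{\frac{3}{2}}}{2} - \left(\left(6 + 7\right) - -81\right) = - \frac{\left(-19\right) i \sqrt{19}}{2} - \left(13 + 81\right) = \frac{19 i \sqrt{19}}{2} - 94 = -94 + \frac{19 i \sqrt{19}}{2}$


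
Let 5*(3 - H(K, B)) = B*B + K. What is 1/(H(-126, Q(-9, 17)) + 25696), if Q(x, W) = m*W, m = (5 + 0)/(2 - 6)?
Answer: 80/2050711 ≈ 3.9011e-5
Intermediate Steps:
m = -5/4 (m = 5/(-4) = 5*(-¼) = -5/4 ≈ -1.2500)
Q(x, W) = -5*W/4
H(K, B) = 3 - K/5 - B²/5 (H(K, B) = 3 - (B*B + K)/5 = 3 - (B² + K)/5 = 3 - (K + B²)/5 = 3 + (-K/5 - B²/5) = 3 - K/5 - B²/5)
1/(H(-126, Q(-9, 17)) + 25696) = 1/((3 - ⅕*(-126) - (-5/4*17)²/5) + 25696) = 1/((3 + 126/5 - (-85/4)²/5) + 25696) = 1/((3 + 126/5 - ⅕*7225/16) + 25696) = 1/((3 + 126/5 - 1445/16) + 25696) = 1/(-4969/80 + 25696) = 1/(2050711/80) = 80/2050711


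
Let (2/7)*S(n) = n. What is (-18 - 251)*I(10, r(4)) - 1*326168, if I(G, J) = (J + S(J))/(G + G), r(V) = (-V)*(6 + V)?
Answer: -323747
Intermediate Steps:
S(n) = 7*n/2
r(V) = -V*(6 + V)
I(G, J) = 9*J/(4*G) (I(G, J) = (J + 7*J/2)/(G + G) = (9*J/2)/((2*G)) = (9*J/2)*(1/(2*G)) = 9*J/(4*G))
(-18 - 251)*I(10, r(4)) - 1*326168 = (-18 - 251)*((9/4)*(-1*4*(6 + 4))/10) - 1*326168 = -2421*(-1*4*10)/(4*10) - 326168 = -2421*(-40)/(4*10) - 326168 = -269*(-9) - 326168 = 2421 - 326168 = -323747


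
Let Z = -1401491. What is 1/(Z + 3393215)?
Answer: 1/1991724 ≈ 5.0208e-7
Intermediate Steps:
1/(Z + 3393215) = 1/(-1401491 + 3393215) = 1/1991724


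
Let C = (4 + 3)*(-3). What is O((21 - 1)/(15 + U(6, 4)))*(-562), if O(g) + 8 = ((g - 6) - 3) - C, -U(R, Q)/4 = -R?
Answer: -98912/39 ≈ -2536.2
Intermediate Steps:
U(R, Q) = 4*R (U(R, Q) = -(-4)*R = 4*R)
C = -21 (C = 7*(-3) = -21)
O(g) = 4 + g (O(g) = -8 + (((g - 6) - 3) - 1*(-21)) = -8 + (((-6 + g) - 3) + 21) = -8 + ((-9 + g) + 21) = -8 + (12 + g) = 4 + g)
O((21 - 1)/(15 + U(6, 4)))*(-562) = (4 + (21 - 1)/(15 + 4*6))*(-562) = (4 + 20/(15 + 24))*(-562) = (4 + 20/39)*(-562) = (176/39)*(-562) = -98912/39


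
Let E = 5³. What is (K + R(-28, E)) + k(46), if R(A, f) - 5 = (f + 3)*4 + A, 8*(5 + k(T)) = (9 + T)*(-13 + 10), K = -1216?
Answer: -6021/8 ≈ -752.63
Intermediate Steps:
k(T) = -67/8 - 3*T/8 (k(T) = -5 + ((9 + T)*(-13 + 10))/8 = -5 + ((9 + T)*(-3))/8 = -5 + (-27 - 3*T)/8 = -5 + (-27/8 - 3*T/8) = -67/8 - 3*T/8)
E = 125
R(A, f) = 17 + A + 4*f (R(A, f) = 5 + ((f + 3)*4 + A) = 5 + ((3 + f)*4 + A) = 5 + ((12 + 4*f) + A) = 5 + (12 + A + 4*f) = 17 + A + 4*f)
(K + R(-28, E)) + k(46) = (-1216 + (17 - 28 + 4*125)) + (-67/8 - 3/8*46) = (-1216 + (17 - 28 + 500)) + (-67/8 - 69/4) = (-1216 + 489) - 205/8 = -727 - 205/8 = -6021/8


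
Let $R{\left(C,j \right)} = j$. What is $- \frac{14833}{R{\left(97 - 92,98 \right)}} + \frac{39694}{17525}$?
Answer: $- \frac{36579759}{245350} \approx -149.09$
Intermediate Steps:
$- \frac{14833}{R{\left(97 - 92,98 \right)}} + \frac{39694}{17525} = - \frac{14833}{98} + \frac{39694}{17525} = \left(-14833\right) \frac{1}{98} + 39694 \cdot \frac{1}{17525} = - \frac{2119}{14} + \frac{39694}{17525} = - \frac{36579759}{245350}$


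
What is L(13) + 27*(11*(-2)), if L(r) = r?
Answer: -581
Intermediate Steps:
L(13) + 27*(11*(-2)) = 13 + 27*(11*(-2)) = 13 + 27*(-22) = 13 - 594 = -581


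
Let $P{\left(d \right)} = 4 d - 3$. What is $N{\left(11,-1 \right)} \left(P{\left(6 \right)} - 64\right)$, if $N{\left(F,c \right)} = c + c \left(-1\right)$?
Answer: $0$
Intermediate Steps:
$P{\left(d \right)} = -3 + 4 d$
$N{\left(F,c \right)} = 0$ ($N{\left(F,c \right)} = c - c = 0$)
$N{\left(11,-1 \right)} \left(P{\left(6 \right)} - 64\right) = 0 \left(\left(-3 + 4 \cdot 6\right) - 64\right) = 0 \left(\left(-3 + 24\right) - 64\right) = 0 \left(21 - 64\right) = 0 \left(-43\right) = 0$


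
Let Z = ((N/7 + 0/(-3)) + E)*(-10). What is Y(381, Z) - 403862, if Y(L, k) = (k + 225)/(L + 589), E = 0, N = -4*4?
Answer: -548444249/1358 ≈ -4.0386e+5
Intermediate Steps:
N = -16
Z = 160/7 (Z = ((-16/7 + 0/(-3)) + 0)*(-10) = ((-16*⅐ + 0*(-⅓)) + 0)*(-10) = ((-16/7 + 0) + 0)*(-10) = (-16/7 + 0)*(-10) = -16/7*(-10) = 160/7 ≈ 22.857)
Y(L, k) = (225 + k)/(589 + L)
Y(381, Z) - 403862 = (225 + 160/7)/(589 + 381) - 403862 = (1735/7)/970 - 403862 = (1/970)*(1735/7) - 403862 = 347/1358 - 403862 = -548444249/1358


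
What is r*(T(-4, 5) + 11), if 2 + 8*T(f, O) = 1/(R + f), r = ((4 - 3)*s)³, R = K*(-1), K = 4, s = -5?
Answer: -85875/64 ≈ -1341.8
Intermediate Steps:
R = -4 (R = 4*(-1) = -4)
r = -125 (r = ((4 - 3)*(-5))³ = (1*(-5))³ = (-5)³ = -125)
T(f, O) = -¼ + 1/(8*(-4 + f))
r*(T(-4, 5) + 11) = -125*((9 - 2*(-4))/(8*(-4 - 4)) + 11) = -125*((⅛)*(9 + 8)/(-8) + 11) = -125*((⅛)*(-⅛)*17 + 11) = -125*(-17/64 + 11) = -125*687/64 = -85875/64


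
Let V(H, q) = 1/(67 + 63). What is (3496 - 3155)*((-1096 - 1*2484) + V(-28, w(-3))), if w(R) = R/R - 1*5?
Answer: -158701059/130 ≈ -1.2208e+6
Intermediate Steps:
w(R) = -4 (w(R) = 1 - 5 = -4)
V(H, q) = 1/130
(3496 - 3155)*((-1096 - 1*2484) + V(-28, w(-3))) = (3496 - 3155)*((-1096 - 1*2484) + 1/130) = 341*((-1096 - 2484) + 1/130) = 341*(-3580 + 1/130) = 341*(-465399/130) = -158701059/130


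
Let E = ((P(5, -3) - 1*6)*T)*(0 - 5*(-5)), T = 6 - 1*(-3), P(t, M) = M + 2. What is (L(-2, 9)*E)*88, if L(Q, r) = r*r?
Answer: -11226600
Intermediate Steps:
P(t, M) = 2 + M
T = 9 (T = 6 + 3 = 9)
L(Q, r) = r²
E = -1575 (E = (((2 - 3) - 1*6)*9)*(0 - 5*(-5)) = ((-1 - 6)*9)*(0 + 25) = -7*9*25 = -63*25 = -1575)
(L(-2, 9)*E)*88 = (9²*(-1575))*88 = (81*(-1575))*88 = -127575*88 = -11226600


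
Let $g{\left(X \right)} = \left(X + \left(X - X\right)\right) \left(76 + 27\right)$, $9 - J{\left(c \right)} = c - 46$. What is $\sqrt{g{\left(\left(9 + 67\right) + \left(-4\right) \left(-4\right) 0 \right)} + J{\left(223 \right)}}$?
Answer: $2 \sqrt{1915} \approx 87.521$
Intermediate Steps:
$J{\left(c \right)} = 55 - c$ ($J{\left(c \right)} = 9 - \left(c - 46\right) = 9 - \left(-46 + c\right) = 55 - c$)
$g{\left(X \right)} = 103 X$ ($g{\left(X \right)} = \left(X + 0\right) 103 = X 103 = 103 X$)
$\sqrt{g{\left(\left(9 + 67\right) + \left(-4\right) \left(-4\right) 0 \right)} + J{\left(223 \right)}} = \sqrt{103 \left(\left(9 + 67\right) + \left(-4\right) \left(-4\right) 0\right) + \left(55 - 223\right)} = \sqrt{103 \left(76 + 16 \cdot 0\right) + \left(55 - 223\right)} = \sqrt{103 \left(76 + 0\right) - 168} = \sqrt{103 \cdot 76 - 168} = \sqrt{7828 - 168} = \sqrt{7660} = 2 \sqrt{1915}$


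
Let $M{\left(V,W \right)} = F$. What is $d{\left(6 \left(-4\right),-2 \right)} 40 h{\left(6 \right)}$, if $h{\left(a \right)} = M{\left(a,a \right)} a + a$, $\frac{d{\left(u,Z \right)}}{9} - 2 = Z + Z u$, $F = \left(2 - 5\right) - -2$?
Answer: $0$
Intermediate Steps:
$F = -1$ ($F = \left(2 - 5\right) + 2 = -3 + 2 = -1$)
$M{\left(V,W \right)} = -1$
$d{\left(u,Z \right)} = 18 + 9 Z + 9 Z u$ ($d{\left(u,Z \right)} = 18 + 9 \left(Z + Z u\right) = 18 + \left(9 Z + 9 Z u\right) = 18 + 9 Z + 9 Z u$)
$h{\left(a \right)} = 0$ ($h{\left(a \right)} = - a + a = 0$)
$d{\left(6 \left(-4\right),-2 \right)} 40 h{\left(6 \right)} = \left(18 + 9 \left(-2\right) + 9 \left(-2\right) 6 \left(-4\right)\right) 40 \cdot 0 = \left(18 - 18 + 9 \left(-2\right) \left(-24\right)\right) 40 \cdot 0 = \left(18 - 18 + 432\right) 40 \cdot 0 = 432 \cdot 40 \cdot 0 = 17280 \cdot 0 = 0$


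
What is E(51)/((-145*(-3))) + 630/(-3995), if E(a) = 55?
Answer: -2173/69513 ≈ -0.031260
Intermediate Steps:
E(51)/((-145*(-3))) + 630/(-3995) = 55/((-145*(-3))) + 630/(-3995) = 55/435 + 630*(-1/3995) = 55*(1/435) - 126/799 = 11/87 - 126/799 = -2173/69513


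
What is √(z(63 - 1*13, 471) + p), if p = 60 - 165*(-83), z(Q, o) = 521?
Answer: 2*√3569 ≈ 119.48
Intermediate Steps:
p = 13755 (p = 60 + 13695 = 13755)
√(z(63 - 1*13, 471) + p) = √(521 + 13755) = √14276 = 2*√3569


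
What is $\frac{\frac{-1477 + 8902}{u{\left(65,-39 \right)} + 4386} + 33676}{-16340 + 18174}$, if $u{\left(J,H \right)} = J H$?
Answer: $\frac{20780567}{1131578} \approx 18.364$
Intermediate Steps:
$u{\left(J,H \right)} = H J$
$\frac{\frac{-1477 + 8902}{u{\left(65,-39 \right)} + 4386} + 33676}{-16340 + 18174} = \frac{\frac{-1477 + 8902}{\left(-39\right) 65 + 4386} + 33676}{-16340 + 18174} = \frac{\frac{7425}{-2535 + 4386} + 33676}{1834} = \left(\frac{7425}{1851} + 33676\right) \frac{1}{1834} = \left(7425 \cdot \frac{1}{1851} + 33676\right) \frac{1}{1834} = \left(\frac{2475}{617} + 33676\right) \frac{1}{1834} = \frac{20780567}{617} \cdot \frac{1}{1834} = \frac{20780567}{1131578}$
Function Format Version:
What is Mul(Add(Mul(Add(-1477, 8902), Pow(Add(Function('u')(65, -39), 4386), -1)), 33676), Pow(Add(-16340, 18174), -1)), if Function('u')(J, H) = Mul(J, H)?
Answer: Rational(20780567, 1131578) ≈ 18.364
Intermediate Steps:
Function('u')(J, H) = Mul(H, J)
Mul(Add(Mul(Add(-1477, 8902), Pow(Add(Function('u')(65, -39), 4386), -1)), 33676), Pow(Add(-16340, 18174), -1)) = Mul(Add(Mul(Add(-1477, 8902), Pow(Add(Mul(-39, 65), 4386), -1)), 33676), Pow(Add(-16340, 18174), -1)) = Mul(Add(Mul(7425, Pow(Add(-2535, 4386), -1)), 33676), Pow(1834, -1)) = Mul(Add(Mul(7425, Pow(1851, -1)), 33676), Rational(1, 1834)) = Mul(Add(Mul(7425, Rational(1, 1851)), 33676), Rational(1, 1834)) = Mul(Add(Rational(2475, 617), 33676), Rational(1, 1834)) = Mul(Rational(20780567, 617), Rational(1, 1834)) = Rational(20780567, 1131578)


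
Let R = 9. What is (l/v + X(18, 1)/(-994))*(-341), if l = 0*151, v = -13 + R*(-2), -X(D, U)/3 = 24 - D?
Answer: -3069/497 ≈ -6.1750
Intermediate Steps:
X(D, U) = -72 + 3*D (X(D, U) = -3*(24 - D) = -72 + 3*D)
v = -31 (v = -13 + 9*(-2) = -13 - 18 = -31)
l = 0
(l/v + X(18, 1)/(-994))*(-341) = (0/(-31) + (-72 + 3*18)/(-994))*(-341) = (0*(-1/31) + (-72 + 54)*(-1/994))*(-341) = (0 - 18*(-1/994))*(-341) = (0 + 9/497)*(-341) = (9/497)*(-341) = -3069/497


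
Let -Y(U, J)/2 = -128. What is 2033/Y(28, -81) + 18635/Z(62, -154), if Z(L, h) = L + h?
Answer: -1145881/5888 ≈ -194.61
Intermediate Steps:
Y(U, J) = 256 (Y(U, J) = -2*(-128) = 256)
2033/Y(28, -81) + 18635/Z(62, -154) = 2033/256 + 18635/(62 - 154) = 2033*(1/256) + 18635/(-92) = 2033/256 + 18635*(-1/92) = 2033/256 - 18635/92 = -1145881/5888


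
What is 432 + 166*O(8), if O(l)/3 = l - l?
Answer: 432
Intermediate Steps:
O(l) = 0 (O(l) = 3*(l - l) = 3*0 = 0)
432 + 166*O(8) = 432 + 166*0 = 432 + 0 = 432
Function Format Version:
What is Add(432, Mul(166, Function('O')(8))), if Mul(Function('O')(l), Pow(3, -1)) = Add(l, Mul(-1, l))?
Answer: 432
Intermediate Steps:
Function('O')(l) = 0 (Function('O')(l) = Mul(3, Add(l, Mul(-1, l))) = Mul(3, 0) = 0)
Add(432, Mul(166, Function('O')(8))) = Add(432, Mul(166, 0)) = Add(432, 0) = 432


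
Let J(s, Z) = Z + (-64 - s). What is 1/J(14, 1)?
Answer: -1/77 ≈ -0.012987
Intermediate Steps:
J(s, Z) = -64 + Z - s
1/J(14, 1) = 1/(-64 + 1 - 1*14) = 1/(-64 + 1 - 14) = 1/(-77) = -1/77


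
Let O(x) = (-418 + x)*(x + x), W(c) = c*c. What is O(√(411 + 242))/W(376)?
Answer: 653/70688 - 209*√653/35344 ≈ -0.14187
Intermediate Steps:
W(c) = c²
O(x) = 2*x*(-418 + x) (O(x) = (-418 + x)*(2*x) = 2*x*(-418 + x))
O(√(411 + 242))/W(376) = (2*√(411 + 242)*(-418 + √(411 + 242)))/(376²) = (2*√653*(-418 + √653))/141376 = (2*√653*(-418 + √653))*(1/141376) = √653*(-418 + √653)/70688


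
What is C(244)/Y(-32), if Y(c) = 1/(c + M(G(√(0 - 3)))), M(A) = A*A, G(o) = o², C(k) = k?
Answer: -5612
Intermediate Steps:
M(A) = A²
Y(c) = 1/(9 + c) (Y(c) = 1/(c + ((√(0 - 3))²)²) = 1/(c + ((√(-3))²)²) = 1/(c + ((I*√3)²)²) = 1/(c + (-3)²) = 1/(c + 9) = 1/(9 + c))
C(244)/Y(-32) = 244/(1/(9 - 32)) = 244/(1/(-23)) = 244/(-1/23) = 244*(-23) = -5612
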